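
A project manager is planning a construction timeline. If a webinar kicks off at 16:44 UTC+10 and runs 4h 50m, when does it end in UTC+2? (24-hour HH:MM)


Start: 16:44 in UTC+10
Step 1 - add duration:
  minutes: 44 + 50 = 94 (carry 1h)
  hours: 16 + 4 + 1 = 21
  end in UTC+10: 21:34
Step 2 - convert UTC+10 -> UTC+2:
  offset difference: 2 - (10) = -8 hours
  21 + (-8) = 13 -> mod 24 = 13
Result: 13:34 in UTC+2

13:34


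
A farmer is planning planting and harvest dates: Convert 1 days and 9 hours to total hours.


Days: 1
Extra hours: 9
Hours per day: 24
Days to hours: 1 x 24 = 24
Total: 24 + 9 = 33

33


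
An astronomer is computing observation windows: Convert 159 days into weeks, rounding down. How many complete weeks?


Total days: 159
Days per week: 7
Division: 159 / 7 = 22 remainder 5
Complete weeks: 22
Remaining days: 5

22


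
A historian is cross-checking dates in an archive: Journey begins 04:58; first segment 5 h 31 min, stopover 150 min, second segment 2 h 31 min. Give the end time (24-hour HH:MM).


Depart: 04:58
Leg 1: +331 min -> 10:29
Layover: +150 min -> 12:59
Leg 2: +151 min -> 15:30
Total travel: 632 minutes = 10h 32m
Arrival: 15:30

15:30


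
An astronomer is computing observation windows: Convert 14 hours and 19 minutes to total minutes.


Hours: 14
Minutes: 19
Convert hours to minutes: 14 x 60 = 840
Add remaining minutes: 840 + 19 = 859

859


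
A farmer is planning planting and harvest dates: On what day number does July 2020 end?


Month: July
Year: 2020
July is a 31-day month
Total: 31 days

31


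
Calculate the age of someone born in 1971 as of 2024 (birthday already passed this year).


Birth year: 1971
Current year: 2024
Age = current year - birth year
Age = 2024 - 1971 = 53

53


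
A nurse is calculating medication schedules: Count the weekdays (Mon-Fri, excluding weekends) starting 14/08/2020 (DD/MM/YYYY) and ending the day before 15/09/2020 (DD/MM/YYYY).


Start: 2020-08-14 (Friday)
End (exclusive): 2020-09-15 (Tuesday)
Total calendar days: 32
Full weeks: 32 // 7 = 4 -> 20 weekdays
Remaining 4 days starting on Friday:
  Fri(w), Sat(-), Sun(-), Mon(w) -> 2 weekdays
Total business days: 20 + 2 = 22

22


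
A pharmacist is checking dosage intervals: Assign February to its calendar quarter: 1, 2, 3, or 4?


Month: February (month 2)
Q1: January-March (months 1-3)
Q2: April-June (months 4-6)
Q3: July-September (months 7-9)
Q4: October-December (months 10-12)
Month 2 falls in Q1

1


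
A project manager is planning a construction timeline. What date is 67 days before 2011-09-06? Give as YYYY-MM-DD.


Start: 2011-09-06
Subtracting 67 days
Days already passed in September: 6
After going back through September: 61 more days to subtract
August 2011: 31 days, 30 remaining
July 2011 has 31 days, need 30
Result: 2011-07-01

2011-07-01


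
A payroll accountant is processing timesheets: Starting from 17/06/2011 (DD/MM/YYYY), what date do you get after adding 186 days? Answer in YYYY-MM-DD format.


Start: 2011-06-17
Adding 186 days
Days remaining in June: 13
After June: 173 days still to add
July 2011: 31 days, 142 remaining
August 2011: 31 days, 111 remaining
September 2011: 30 days, 81 remaining
October 2011: 31 days, 50 remaining
Result: 2011-12-20

2011-12-20


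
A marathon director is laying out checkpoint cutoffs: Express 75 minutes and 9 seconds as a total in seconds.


Minutes: 75
Seconds: 9
Convert minutes to seconds: 75 x 60 = 4500
Add remaining seconds: 4500 + 9 = 4509

4509


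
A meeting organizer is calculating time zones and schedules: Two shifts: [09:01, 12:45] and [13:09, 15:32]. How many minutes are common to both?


Interval A: [541, 765] minutes from midnight
Interval B: [789, 932] minutes from midnight
Overlap start = max(541, 789) = 789
Overlap end = min(765, 932) = 765
End <= start, so the intervals do not overlap: 0 minutes

0


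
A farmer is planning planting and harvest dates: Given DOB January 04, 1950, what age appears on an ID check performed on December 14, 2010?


Birth: 1950-01-04
Reference: 2010-12-14
Year difference: 2010 - 1950 = 60
Has birthday (01-04) occurred by 12-14? Yes
Age in full years: 60

60


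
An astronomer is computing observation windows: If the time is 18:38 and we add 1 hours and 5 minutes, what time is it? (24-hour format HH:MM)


Start time: 18:38
Adding: 1 hours 5 minutes
Minutes: 38 + 5 = 43
Hours: 18 + 1 + 0 = 19
Result: 19:43

19:43


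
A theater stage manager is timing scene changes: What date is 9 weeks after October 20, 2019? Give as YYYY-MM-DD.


Start: 2019-10-20
Weeks to add: 9
Convert to days: 9 x 7 = 63 days
Add 63 days to 2019-10-20
Result: 2019-12-22

2019-12-22


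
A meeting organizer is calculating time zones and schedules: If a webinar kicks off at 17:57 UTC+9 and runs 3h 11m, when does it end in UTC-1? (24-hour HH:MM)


Start: 17:57 in UTC+9
Step 1 - add duration:
  minutes: 57 + 11 = 68 (carry 1h)
  hours: 17 + 3 + 1 = 21
  end in UTC+9: 21:08
Step 2 - convert UTC+9 -> UTC-1:
  offset difference: -1 - (9) = -10 hours
  21 + (-10) = 11 -> mod 24 = 11
Result: 11:08 in UTC-1

11:08


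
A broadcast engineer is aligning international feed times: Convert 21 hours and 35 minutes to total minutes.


Hours: 21
Extra minutes: 35
Minutes per hour: 60
Hours to minutes: 21 x 60 = 1260
Total: 1260 + 35 = 1295

1295


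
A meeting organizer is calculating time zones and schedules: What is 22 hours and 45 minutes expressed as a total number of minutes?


Hours: 22
Minutes: 45
Convert hours to minutes: 22 x 60 = 1320
Add remaining minutes: 1320 + 45 = 1365

1365


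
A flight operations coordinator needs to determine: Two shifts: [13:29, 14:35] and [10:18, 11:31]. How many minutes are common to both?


Interval A: [809, 875] minutes from midnight
Interval B: [618, 691] minutes from midnight
Overlap start = max(809, 618) = 809
Overlap end = min(875, 691) = 691
End <= start, so the intervals do not overlap: 0 minutes

0


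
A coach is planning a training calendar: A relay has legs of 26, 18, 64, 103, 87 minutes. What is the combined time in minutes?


Durations: 26, 18, 64, 103, 87
Running sum: 26
+ 18 = 44
+ 64 = 108
+ 103 = 211
+ 87 = 298
Total duration: 298 minutes
That is 4 hours and 58 minutes

298


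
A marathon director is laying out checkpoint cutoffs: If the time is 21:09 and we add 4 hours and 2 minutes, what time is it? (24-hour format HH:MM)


Start time: 21:09
Adding: 4 hours 2 minutes
Minutes: 9 + 2 = 11
Hours: 21 + 4 + 0 = 25
Hour wraparound: 25 mod 24 = 1
Result: 01:11

01:11


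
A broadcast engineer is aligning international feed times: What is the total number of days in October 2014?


Month: October
Year: 2014
October is a 31-day month
Total: 31 days

31


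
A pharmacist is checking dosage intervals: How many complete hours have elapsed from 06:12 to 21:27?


Start: 06:12
End: 21:27
Hour difference: 21 - 6 = 15 hours
Minute difference: 27 - 12 = 15 minutes
Total minutes: 915
Complete hours: 915 / 60 = 15 (remainder 15)

15


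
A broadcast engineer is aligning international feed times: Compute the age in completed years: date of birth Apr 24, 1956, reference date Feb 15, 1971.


Birth: 1956-04-24
Reference: 1971-02-15
Year difference: 1971 - 1956 = 15
Has birthday (04-24) occurred by 02-15? No
Birthday not yet reached this year -> subtract 1
Age in full years: 14

14


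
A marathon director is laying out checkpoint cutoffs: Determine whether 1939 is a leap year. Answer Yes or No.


Year: 1939
Divisible by 4? 1939 / 4 = 484.75 -> No
Not divisible by 4, so NOT a leap year

No


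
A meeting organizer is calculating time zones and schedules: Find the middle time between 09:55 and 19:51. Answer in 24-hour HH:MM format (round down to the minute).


Start time: 09:55 = 595 minutes from midnight
End time: 19:51 = 1191 minutes from midnight
Sum: 595 + 1191 = 1786
Midpoint: 1786 / 2 = 893 minutes
Convert: 893 / 60 = 14 hours, 53 minutes
Result: 14:53

14:53


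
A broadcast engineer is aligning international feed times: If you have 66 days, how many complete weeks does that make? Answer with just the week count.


Total days: 66
Days per week: 7
Division: 66 / 7 = 9 remainder 3
Complete weeks: 9
Remaining days: 3

9


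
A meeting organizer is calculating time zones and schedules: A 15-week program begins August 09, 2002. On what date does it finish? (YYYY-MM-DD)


Start: 2002-08-09
Weeks to add: 15
Convert to days: 15 x 7 = 105 days
Add 105 days to 2002-08-09
Result: 2002-11-22

2002-11-22


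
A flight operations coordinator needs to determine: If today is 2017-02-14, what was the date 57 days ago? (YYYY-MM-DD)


Start: 2017-02-14
Subtracting 57 days
Days already passed in February: 14
After going back through February: 43 more days to subtract
January 2017: 31 days, 12 remaining
December 2016 has 31 days, need 12
Result: 2016-12-19

2016-12-19


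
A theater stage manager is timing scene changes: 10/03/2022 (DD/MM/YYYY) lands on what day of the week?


Date: 2022-03-10
January 1, 2022 is a Saturday
Day of year: 69
Offset from Jan 1: 68 days
68 mod 7 = 5
Result: Thursday

Thursday


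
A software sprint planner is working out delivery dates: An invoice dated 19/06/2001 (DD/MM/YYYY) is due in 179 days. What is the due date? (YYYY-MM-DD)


Start: 2001-06-19
Adding 179 days
Days remaining in June: 11
After June: 168 days still to add
July 2001: 31 days, 137 remaining
August 2001: 31 days, 106 remaining
September 2001: 30 days, 76 remaining
October 2001: 31 days, 45 remaining
Result: 2001-12-15

2001-12-15


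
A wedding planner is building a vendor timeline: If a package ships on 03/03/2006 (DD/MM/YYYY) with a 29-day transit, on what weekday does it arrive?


Start: 2006-03-03 (Friday)
Step 1 - find target date: add 29 days
  2006-03-03 + 29 days = 2006-04-01
Step 2 - day of week:
  29 mod 7 = 1
  Friday + 1 days -> Saturday
Result: Saturday (2006-04-01)

Saturday


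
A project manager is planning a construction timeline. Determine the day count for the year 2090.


Year: 2090
Check leap year rules:
Divisible by 4? No
2090 is not a leap year
Days: 365

365


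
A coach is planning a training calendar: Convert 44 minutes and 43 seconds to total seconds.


Minutes: 44
Extra seconds: 43
Seconds per minute: 60
Minutes to seconds: 44 x 60 = 2640
Total: 2640 + 43 = 2683

2683


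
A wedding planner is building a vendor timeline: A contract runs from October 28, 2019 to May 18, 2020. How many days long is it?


Start date: 2019-10-28
End date: 2020-05-18
Oct 2019: +4 days
Nov 2019: +30 days
Dec 2019: +31 days
... (5 more months)
Total: 203 days

203


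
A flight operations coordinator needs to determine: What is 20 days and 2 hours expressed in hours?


Days: 20
Extra hours: 2
Hours per day: 24
Days to hours: 20 x 24 = 480
Total: 480 + 2 = 482

482


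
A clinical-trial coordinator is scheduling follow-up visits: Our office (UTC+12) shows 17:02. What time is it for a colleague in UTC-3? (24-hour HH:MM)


Local time: 17:02 at UTC+12 (offset 12h)
Target zone: UTC-3 (offset -3h)
Difference: -3 - (12) = -15 hours
Calculation: 17 + (-15) = 2
Result: 02:02

02:02


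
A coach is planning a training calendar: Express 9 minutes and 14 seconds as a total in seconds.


Minutes: 9
Seconds: 14
Convert minutes to seconds: 9 x 60 = 540
Add remaining seconds: 540 + 14 = 554

554


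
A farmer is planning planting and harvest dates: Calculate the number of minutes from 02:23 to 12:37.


Start time: 02:23 = 143 minutes from midnight
End time: 12:37 = 757 minutes from midnight
Difference: 757 - 143 = 614 minutes
That is 10 hours and 14 minutes

614


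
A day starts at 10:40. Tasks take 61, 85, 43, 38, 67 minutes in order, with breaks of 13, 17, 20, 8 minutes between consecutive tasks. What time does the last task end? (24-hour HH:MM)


Start: 10:40 = 640 min from midnight
  after task 1 (61 min): 11:41
  after break (13 min): 11:54
  after task 2 (85 min): 13:19
  after break (17 min): 13:36
  after task 3 (43 min): 14:19
  after break (20 min): 14:39
  after task 4 (38 min): 15:17
  after break (8 min): 15:25
  after task 5 (67 min): 16:32
Total elapsed: 352 minutes
End time: 16:32

16:32


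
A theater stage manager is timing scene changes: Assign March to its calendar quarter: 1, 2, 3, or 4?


Month: March (month 3)
Q1: January-March (months 1-3)
Q2: April-June (months 4-6)
Q3: July-September (months 7-9)
Q4: October-December (months 10-12)
Month 3 falls in Q1

1


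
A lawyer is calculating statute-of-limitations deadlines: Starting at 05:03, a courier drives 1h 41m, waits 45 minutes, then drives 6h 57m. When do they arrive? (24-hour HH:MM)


Depart: 05:03
Leg 1: +101 min -> 06:44
Layover: +45 min -> 07:29
Leg 2: +417 min -> 14:26
Total travel: 563 minutes = 9h 23m
Arrival: 14:26

14:26


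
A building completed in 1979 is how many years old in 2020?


Birth year: 1979
Current year: 2020
Age = current year - birth year
Age = 2020 - 1979 = 41

41


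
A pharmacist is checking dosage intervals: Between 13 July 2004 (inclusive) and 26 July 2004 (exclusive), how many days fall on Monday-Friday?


Start: 2004-07-13 (Tuesday)
End (exclusive): 2004-07-26 (Monday)
Total calendar days: 13
Full weeks: 13 // 7 = 1 -> 5 weekdays
Remaining 6 days starting on Tuesday:
  Tue(w), Wed(w), Thu(w), Fri(w), Sat(-), Sun(-) -> 4 weekdays
Total business days: 5 + 4 = 9

9


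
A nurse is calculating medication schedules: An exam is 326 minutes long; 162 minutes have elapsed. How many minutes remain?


Total budget: 326 minutes
Time used: 162 minutes
Remaining: 326 - 162 = 164 minutes
Percent used: 49.7%
Percent remaining: 50.3%

164


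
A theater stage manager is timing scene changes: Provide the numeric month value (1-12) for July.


Calendar month order:
6. June
7. July <--
8. August
July is month number 7

7


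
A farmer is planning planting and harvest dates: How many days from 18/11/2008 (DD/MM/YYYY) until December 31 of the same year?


Start: November 18, 2008
End: December 31, 2008
Days left in November: 12
December: 31
Sum of remaining months: 31
Total: 12 + 31 = 43

43


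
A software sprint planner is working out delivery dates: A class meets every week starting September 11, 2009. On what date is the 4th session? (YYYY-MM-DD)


First occurrence: 2009-09-11 (occurrence 1)
Each occurrence is 7 days after the previous.
Occurrence 4 is 3 weeks after the first.
3 weeks = 21 days
2009-09-11 + 21 days = 2009-10-02

2009-10-02


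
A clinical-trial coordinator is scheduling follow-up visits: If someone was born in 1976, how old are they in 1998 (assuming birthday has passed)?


Birth year: 1976
Current year: 1998
Age = current year - birth year
Age = 1998 - 1976 = 22

22


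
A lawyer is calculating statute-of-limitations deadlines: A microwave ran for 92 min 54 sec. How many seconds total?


Minutes: 92
Extra seconds: 54
Seconds per minute: 60
Minutes to seconds: 92 x 60 = 5520
Total: 5520 + 54 = 5574

5574


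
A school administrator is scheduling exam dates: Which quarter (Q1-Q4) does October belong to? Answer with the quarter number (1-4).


Month: October (month 10)
Q1: January-March (months 1-3)
Q2: April-June (months 4-6)
Q3: July-September (months 7-9)
Q4: October-December (months 10-12)
Month 10 falls in Q4

4


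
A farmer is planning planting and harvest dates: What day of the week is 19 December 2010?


Date: 2010-12-19
January 1, 2010 is a Friday
Day of year: 353
Offset from Jan 1: 352 days
352 mod 7 = 2
Result: Sunday

Sunday


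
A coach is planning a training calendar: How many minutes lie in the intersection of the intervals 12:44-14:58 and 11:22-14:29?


Interval A: [764, 898] minutes from midnight
Interval B: [682, 869] minutes from midnight
Overlap start = max(764, 682) = 764
Overlap end = min(898, 869) = 869
Overlap = 869 - 764 = 105 minutes

105


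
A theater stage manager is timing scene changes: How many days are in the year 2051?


Year: 2051
Check leap year rules:
Divisible by 4? No
2051 is not a leap year
Days: 365

365


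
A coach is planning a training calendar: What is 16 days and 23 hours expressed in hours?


Days: 16
Extra hours: 23
Hours per day: 24
Days to hours: 16 x 24 = 384
Total: 384 + 23 = 407

407


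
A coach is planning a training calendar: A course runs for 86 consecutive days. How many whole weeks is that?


Total days: 86
Days per week: 7
Division: 86 / 7 = 12 remainder 2
Complete weeks: 12
Remaining days: 2

12


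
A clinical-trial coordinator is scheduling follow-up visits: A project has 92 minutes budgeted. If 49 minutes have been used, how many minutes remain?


Total budget: 92 minutes
Time used: 49 minutes
Remaining: 92 - 49 = 43 minutes
Percent used: 53.3%
Percent remaining: 46.7%

43


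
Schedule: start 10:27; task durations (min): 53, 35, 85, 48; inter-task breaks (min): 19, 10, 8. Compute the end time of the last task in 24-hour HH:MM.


Start: 10:27 = 627 min from midnight
  after task 1 (53 min): 11:20
  after break (19 min): 11:39
  after task 2 (35 min): 12:14
  after break (10 min): 12:24
  after task 3 (85 min): 13:49
  after break (8 min): 13:57
  after task 4 (48 min): 14:45
Total elapsed: 258 minutes
End time: 14:45

14:45


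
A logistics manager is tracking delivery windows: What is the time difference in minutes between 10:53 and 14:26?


Start time: 10:53 = 653 minutes from midnight
End time: 14:26 = 866 minutes from midnight
Difference: 866 - 653 = 213 minutes
That is 3 hours and 33 minutes

213


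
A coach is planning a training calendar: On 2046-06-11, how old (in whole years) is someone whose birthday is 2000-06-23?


Birth: 2000-06-23
Reference: 2046-06-11
Year difference: 2046 - 2000 = 46
Has birthday (06-23) occurred by 06-11? No
Birthday not yet reached this year -> subtract 1
Age in full years: 45

45


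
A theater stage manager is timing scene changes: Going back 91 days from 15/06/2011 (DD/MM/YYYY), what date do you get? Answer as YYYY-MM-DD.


Start: 2011-06-15
Subtracting 91 days
Days already passed in June: 15
After going back through June: 76 more days to subtract
May 2011: 31 days, 45 remaining
April 2011: 30 days, 15 remaining
March 2011 has 31 days, need 15
Result: 2011-03-16

2011-03-16


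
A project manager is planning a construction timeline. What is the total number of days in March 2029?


Month: March
Year: 2029
March is a 31-day month
Total: 31 days

31


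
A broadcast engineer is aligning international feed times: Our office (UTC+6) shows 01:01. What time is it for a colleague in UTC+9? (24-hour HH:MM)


Local time: 01:01 at UTC+6 (offset 6h)
Target zone: UTC+9 (offset 9h)
Difference: 9 - (6) = 3 hours
Calculation: 1 + (3) = 4
Result: 04:01

04:01


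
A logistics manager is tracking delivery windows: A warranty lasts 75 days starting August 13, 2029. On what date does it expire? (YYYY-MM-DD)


Start: 2029-08-13
Adding 75 days
Days remaining in August: 18
After August: 57 days still to add
September 2029: 30 days, 27 remaining
October 2029 has 31 days, need 27
Result: 2029-10-27

2029-10-27


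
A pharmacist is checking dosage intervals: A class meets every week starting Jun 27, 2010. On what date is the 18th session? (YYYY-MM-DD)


First occurrence: 2010-06-27 (occurrence 1)
Each occurrence is 7 days after the previous.
Occurrence 18 is 17 weeks after the first.
17 weeks = 119 days
2010-06-27 + 119 days = 2010-10-24

2010-10-24


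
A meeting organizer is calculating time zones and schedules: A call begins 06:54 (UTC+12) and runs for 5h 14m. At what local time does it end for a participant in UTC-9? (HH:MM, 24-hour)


Start: 06:54 in UTC+12
Step 1 - add duration:
  minutes: 54 + 14 = 68 (carry 1h)
  hours: 6 + 5 + 1 = 12
  end in UTC+12: 12:08
Step 2 - convert UTC+12 -> UTC-9:
  offset difference: -9 - (12) = -21 hours
  12 + (-21) = -9 -> mod 24 = 15
Result: 15:08 in UTC-9

15:08


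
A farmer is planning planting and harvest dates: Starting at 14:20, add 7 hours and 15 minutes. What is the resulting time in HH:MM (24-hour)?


Start time: 14:20
Adding: 7 hours 15 minutes
Minutes: 20 + 15 = 35
Hours: 14 + 7 + 0 = 21
Result: 21:35

21:35


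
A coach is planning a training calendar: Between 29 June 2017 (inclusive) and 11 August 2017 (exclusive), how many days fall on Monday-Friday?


Start: 2017-06-29 (Thursday)
End (exclusive): 2017-08-11 (Friday)
Total calendar days: 43
Full weeks: 43 // 7 = 6 -> 30 weekdays
Remaining 1 days starting on Thursday:
  Thu(w) -> 1 weekdays
Total business days: 30 + 1 = 31

31


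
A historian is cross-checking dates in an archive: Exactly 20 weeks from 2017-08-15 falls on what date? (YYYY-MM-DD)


Start: 2017-08-15
Weeks to add: 20
Convert to days: 20 x 7 = 140 days
Add 140 days to 2017-08-15
Result: 2018-01-02

2018-01-02


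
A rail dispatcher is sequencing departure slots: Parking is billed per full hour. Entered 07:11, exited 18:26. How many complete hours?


Start: 07:11
End: 18:26
Hour difference: 18 - 7 = 11 hours
Minute difference: 26 - 11 = 15 minutes
Total minutes: 675
Complete hours: 675 / 60 = 11 (remainder 15)

11


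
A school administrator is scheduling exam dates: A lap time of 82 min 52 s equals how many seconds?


Minutes: 82
Seconds: 52
Convert minutes to seconds: 82 x 60 = 4920
Add remaining seconds: 4920 + 52 = 4972

4972


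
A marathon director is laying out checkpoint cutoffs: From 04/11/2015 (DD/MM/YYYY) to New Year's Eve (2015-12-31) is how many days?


Start: November 04, 2015
End: December 31, 2015
Days left in November: 26
December: 31
Sum of remaining months: 31
Total: 26 + 31 = 57

57


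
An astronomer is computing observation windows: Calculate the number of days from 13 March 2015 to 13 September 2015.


Start date: 2015-03-13
End date: 2015-09-13
Mar 2015: +19 days
Apr 2015: +30 days
May 2015: +31 days
... (4 more months)
Total: 184 days

184


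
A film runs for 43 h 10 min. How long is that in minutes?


Hours: 43
Minutes: 10
Convert hours to minutes: 43 x 60 = 2580
Add remaining minutes: 2580 + 10 = 2590

2590


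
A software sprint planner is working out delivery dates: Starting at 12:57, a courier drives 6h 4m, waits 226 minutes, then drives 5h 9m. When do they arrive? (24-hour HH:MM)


Depart: 12:57
Leg 1: +364 min -> 19:01
Layover: +226 min -> 22:47
Leg 2: +309 min -> 03:56
Total travel: 899 minutes = 14h 59m
Arrival: 03:56

03:56


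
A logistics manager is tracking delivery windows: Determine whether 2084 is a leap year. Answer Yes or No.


Year: 2084
Divisible by 4? 2084 / 4 = 521.0 -> Yes
Divisible by 100? 2084 / 100 = 20.84 -> No
Divisible by 4 but not 100, so it IS a leap year

Yes


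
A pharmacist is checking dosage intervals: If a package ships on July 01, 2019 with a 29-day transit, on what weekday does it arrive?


Start: 2019-07-01 (Monday)
Step 1 - find target date: add 29 days
  2019-07-01 + 29 days = 2019-07-30
Step 2 - day of week:
  29 mod 7 = 1
  Monday + 1 days -> Tuesday
Result: Tuesday (2019-07-30)

Tuesday


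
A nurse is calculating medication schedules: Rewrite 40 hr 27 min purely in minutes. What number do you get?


Hours: 40
Extra minutes: 27
Minutes per hour: 60
Hours to minutes: 40 x 60 = 2400
Total: 2400 + 27 = 2427

2427


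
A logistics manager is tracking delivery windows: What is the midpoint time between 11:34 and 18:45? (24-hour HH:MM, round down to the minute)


Start time: 11:34 = 694 minutes from midnight
End time: 18:45 = 1125 minutes from midnight
Sum: 694 + 1125 = 1819
Midpoint: 1819 / 2 = 909 minutes
Convert: 909 / 60 = 15 hours, 9 minutes
Result: 15:09

15:09


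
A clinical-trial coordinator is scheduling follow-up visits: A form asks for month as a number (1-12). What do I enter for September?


Calendar month order:
8. August
9. September <--
10. October
September is month number 9

9


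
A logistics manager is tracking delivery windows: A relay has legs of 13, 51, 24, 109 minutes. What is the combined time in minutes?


Durations: 13, 51, 24, 109
Running sum: 13
+ 51 = 64
+ 24 = 88
+ 109 = 197
Total duration: 197 minutes
That is 3 hours and 17 minutes

197


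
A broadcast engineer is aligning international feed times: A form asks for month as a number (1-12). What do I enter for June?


Calendar month order:
5. May
6. June <--
7. July
June is month number 6

6


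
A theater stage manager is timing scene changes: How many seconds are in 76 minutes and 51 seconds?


Minutes: 76
Extra seconds: 51
Seconds per minute: 60
Minutes to seconds: 76 x 60 = 4560
Total: 4560 + 51 = 4611

4611


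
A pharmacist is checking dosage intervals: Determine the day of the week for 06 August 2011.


Date: 2011-08-06
January 1, 2011 is a Saturday
Day of year: 218
Offset from Jan 1: 217 days
217 mod 7 = 0
Result: Saturday

Saturday


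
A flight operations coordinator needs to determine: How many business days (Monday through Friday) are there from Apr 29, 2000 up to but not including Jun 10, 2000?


Start: 2000-04-29 (Saturday)
End (exclusive): 2000-06-10 (Saturday)
Total calendar days: 42
Full weeks: 42 // 7 = 6 -> 30 weekdays
Remaining 0 days starting on Saturday:
Total business days: 30 + 0 = 30

30


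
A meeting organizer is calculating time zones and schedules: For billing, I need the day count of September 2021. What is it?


Month: September
Year: 2021
September is a 30-day month
Total: 30 days

30


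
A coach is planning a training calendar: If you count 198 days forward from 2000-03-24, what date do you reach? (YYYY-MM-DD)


Start: 2000-03-24
Adding 198 days
Days remaining in March: 7
After March: 191 days still to add
April 2000: 30 days, 161 remaining
May 2000: 31 days, 130 remaining
June 2000: 30 days, 100 remaining
July 2000: 31 days, 69 remaining
Result: 2000-10-08

2000-10-08


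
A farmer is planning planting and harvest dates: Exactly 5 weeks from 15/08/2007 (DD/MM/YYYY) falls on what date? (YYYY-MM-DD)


Start: 2007-08-15
Weeks to add: 5
Convert to days: 5 x 7 = 35 days
Add 35 days to 2007-08-15
Result: 2007-09-19

2007-09-19


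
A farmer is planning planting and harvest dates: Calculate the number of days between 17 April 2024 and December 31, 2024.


Start: April 17, 2024
End: December 31, 2024
Days left in April: 13
May: 31
June: 30
July: 31
August: 31
... plus remaining months
Sum of remaining months: 245
Total: 13 + 245 = 258

258


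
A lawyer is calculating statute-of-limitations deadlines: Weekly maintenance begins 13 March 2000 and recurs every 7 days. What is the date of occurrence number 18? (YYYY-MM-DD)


First occurrence: 2000-03-13 (occurrence 1)
Each occurrence is 7 days after the previous.
Occurrence 18 is 17 weeks after the first.
17 weeks = 119 days
2000-03-13 + 119 days = 2000-07-10

2000-07-10


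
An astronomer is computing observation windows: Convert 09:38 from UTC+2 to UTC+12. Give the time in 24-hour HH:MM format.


Local time: 09:38 at UTC+2 (offset 2h)
Target zone: UTC+12 (offset 12h)
Difference: 12 - (2) = 10 hours
Calculation: 9 + (10) = 19
Result: 19:38

19:38


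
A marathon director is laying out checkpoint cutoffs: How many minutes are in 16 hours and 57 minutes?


Hours: 16
Minutes: 57
Convert hours to minutes: 16 x 60 = 960
Add remaining minutes: 960 + 57 = 1017

1017


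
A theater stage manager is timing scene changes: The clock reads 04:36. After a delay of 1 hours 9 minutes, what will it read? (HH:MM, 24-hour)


Start time: 04:36
Adding: 1 hours 9 minutes
Minutes: 36 + 9 = 45
Hours: 4 + 1 + 0 = 5
Result: 05:45

05:45


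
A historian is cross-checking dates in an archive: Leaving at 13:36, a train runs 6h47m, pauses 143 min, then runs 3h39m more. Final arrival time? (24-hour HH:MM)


Depart: 13:36
Leg 1: +407 min -> 20:23
Layover: +143 min -> 22:46
Leg 2: +219 min -> 02:25
Total travel: 769 minutes = 12h 49m
Arrival: 02:25

02:25


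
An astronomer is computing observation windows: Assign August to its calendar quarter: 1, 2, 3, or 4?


Month: August (month 8)
Q1: January-March (months 1-3)
Q2: April-June (months 4-6)
Q3: July-September (months 7-9)
Q4: October-December (months 10-12)
Month 8 falls in Q3

3


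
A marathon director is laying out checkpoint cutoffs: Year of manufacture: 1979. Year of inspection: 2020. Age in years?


Birth year: 1979
Current year: 2020
Age = current year - birth year
Age = 2020 - 1979 = 41

41


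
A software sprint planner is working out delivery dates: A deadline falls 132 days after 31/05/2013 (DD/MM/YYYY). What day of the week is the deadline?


Start: 2013-05-31 (Friday)
Step 1 - find target date: add 132 days
  2013-05-31 + 132 days = 2013-10-10
Step 2 - day of week:
  132 mod 7 = 6
  Friday + 6 days -> Thursday
Result: Thursday (2013-10-10)

Thursday


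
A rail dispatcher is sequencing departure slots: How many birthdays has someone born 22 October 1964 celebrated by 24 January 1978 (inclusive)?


Birth: 1964-10-22
Reference: 1978-01-24
Year difference: 1978 - 1964 = 14
Has birthday (10-22) occurred by 01-24? No
Birthday not yet reached this year -> subtract 1
Age in full years: 13

13


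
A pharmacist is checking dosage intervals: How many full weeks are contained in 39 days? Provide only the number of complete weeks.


Total days: 39
Days per week: 7
Division: 39 / 7 = 5 remainder 4
Complete weeks: 5
Remaining days: 4

5


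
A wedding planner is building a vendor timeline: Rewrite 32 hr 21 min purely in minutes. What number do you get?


Hours: 32
Extra minutes: 21
Minutes per hour: 60
Hours to minutes: 32 x 60 = 1920
Total: 1920 + 21 = 1941

1941


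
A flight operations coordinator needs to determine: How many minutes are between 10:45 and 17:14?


Start time: 10:45 = 645 minutes from midnight
End time: 17:14 = 1034 minutes from midnight
Difference: 1034 - 645 = 389 minutes
That is 6 hours and 29 minutes

389


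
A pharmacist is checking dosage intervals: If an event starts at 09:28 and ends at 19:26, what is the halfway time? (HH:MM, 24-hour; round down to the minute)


Start time: 09:28 = 568 minutes from midnight
End time: 19:26 = 1166 minutes from midnight
Sum: 568 + 1166 = 1734
Midpoint: 1734 / 2 = 867 minutes
Convert: 867 / 60 = 14 hours, 27 minutes
Result: 14:27

14:27


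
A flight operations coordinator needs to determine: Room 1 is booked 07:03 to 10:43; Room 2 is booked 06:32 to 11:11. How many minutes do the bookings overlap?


Interval A: [423, 643] minutes from midnight
Interval B: [392, 671] minutes from midnight
Overlap start = max(423, 392) = 423
Overlap end = min(643, 671) = 643
Overlap = 643 - 423 = 220 minutes

220


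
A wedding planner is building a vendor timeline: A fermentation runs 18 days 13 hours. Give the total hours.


Days: 18
Extra hours: 13
Hours per day: 24
Days to hours: 18 x 24 = 432
Total: 432 + 13 = 445

445


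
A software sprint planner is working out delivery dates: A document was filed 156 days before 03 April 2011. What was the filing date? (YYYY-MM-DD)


Start: 2011-04-03
Subtracting 156 days
Days already passed in April: 3
After going back through April: 153 more days to subtract
March 2011: 31 days, 122 remaining
February 2011: 28 days, 94 remaining
January 2011: 31 days, 63 remaining
December 2010: 31 days, 32 remaining
Result: 2010-10-29

2010-10-29


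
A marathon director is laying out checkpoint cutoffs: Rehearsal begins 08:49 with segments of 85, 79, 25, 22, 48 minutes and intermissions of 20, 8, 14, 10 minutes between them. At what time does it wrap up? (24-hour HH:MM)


Start: 08:49 = 529 min from midnight
  after task 1 (85 min): 10:14
  after break (20 min): 10:34
  after task 2 (79 min): 11:53
  after break (8 min): 12:01
  after task 3 (25 min): 12:26
  after break (14 min): 12:40
  after task 4 (22 min): 13:02
  after break (10 min): 13:12
  after task 5 (48 min): 14:00
Total elapsed: 311 minutes
End time: 14:00

14:00


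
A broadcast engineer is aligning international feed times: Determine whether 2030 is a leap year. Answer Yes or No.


Year: 2030
Divisible by 4? 2030 / 4 = 507.5 -> No
Not divisible by 4, so NOT a leap year

No


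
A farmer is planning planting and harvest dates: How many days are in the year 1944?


Year: 1944
Check leap year rules:
Divisible by 4? Yes
Divisible by 100? No
1944 is a leap year
Days: 366

366


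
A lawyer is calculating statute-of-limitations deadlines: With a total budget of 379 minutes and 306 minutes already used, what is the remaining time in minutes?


Total budget: 379 minutes
Time used: 306 minutes
Remaining: 379 - 306 = 73 minutes
Percent used: 80.7%
Percent remaining: 19.3%

73


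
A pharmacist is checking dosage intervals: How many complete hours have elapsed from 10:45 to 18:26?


Start: 10:45
End: 18:26
Hour difference: 18 - 10 = 8 hours
Minute difference: 26 - 45 = -19 minutes
Total minutes: 461
Complete hours: 461 / 60 = 7 (remainder 41)

7


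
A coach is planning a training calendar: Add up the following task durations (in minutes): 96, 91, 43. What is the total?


Durations: 96, 91, 43
Running sum: 96
+ 91 = 187
+ 43 = 230
Total duration: 230 minutes
That is 3 hours and 50 minutes

230


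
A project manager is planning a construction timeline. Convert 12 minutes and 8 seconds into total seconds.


Minutes: 12
Seconds: 8
Convert minutes to seconds: 12 x 60 = 720
Add remaining seconds: 720 + 8 = 728

728


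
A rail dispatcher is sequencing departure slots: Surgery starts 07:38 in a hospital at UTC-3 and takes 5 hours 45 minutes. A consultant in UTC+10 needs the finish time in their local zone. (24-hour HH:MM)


Start: 07:38 in UTC-3
Step 1 - add duration:
  minutes: 38 + 45 = 83 (carry 1h)
  hours: 7 + 5 + 1 = 13
  end in UTC-3: 13:23
Step 2 - convert UTC-3 -> UTC+10:
  offset difference: 10 - (-3) = 13 hours
  13 + (13) = 26 -> mod 24 = 2
Result: 02:23 in UTC+10

02:23


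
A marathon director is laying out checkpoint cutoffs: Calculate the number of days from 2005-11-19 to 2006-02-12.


Start date: 2005-11-19
End date: 2006-02-12
Nov 2005: +12 days
Dec 2005: +31 days
Jan 2006: +31 days
Feb 2006: +11 days
Total: 85 days

85


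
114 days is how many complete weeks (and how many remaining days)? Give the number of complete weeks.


Total days: 114
Days per week: 7
Division: 114 / 7 = 16 remainder 2
Complete weeks: 16
Remaining days: 2

16


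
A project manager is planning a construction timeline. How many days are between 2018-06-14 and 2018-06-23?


Start date: 2018-06-14
End date: 2018-06-23
Jun 2018: +9 days
Total: 9 days

9


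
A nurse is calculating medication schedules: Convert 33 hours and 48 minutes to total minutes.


Hours: 33
Minutes: 48
Convert hours to minutes: 33 x 60 = 1980
Add remaining minutes: 1980 + 48 = 2028

2028


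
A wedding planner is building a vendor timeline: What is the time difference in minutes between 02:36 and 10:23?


Start time: 02:36 = 156 minutes from midnight
End time: 10:23 = 623 minutes from midnight
Difference: 623 - 156 = 467 minutes
That is 7 hours and 47 minutes

467


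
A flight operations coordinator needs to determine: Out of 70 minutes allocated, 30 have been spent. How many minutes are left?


Total budget: 70 minutes
Time used: 30 minutes
Remaining: 70 - 30 = 40 minutes
Percent used: 42.9%
Percent remaining: 57.1%

40


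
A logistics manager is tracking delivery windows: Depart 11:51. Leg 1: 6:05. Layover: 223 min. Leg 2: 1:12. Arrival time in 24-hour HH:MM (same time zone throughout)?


Depart: 11:51
Leg 1: +365 min -> 17:56
Layover: +223 min -> 21:39
Leg 2: +72 min -> 22:51
Total travel: 660 minutes = 11h 0m
Arrival: 22:51

22:51


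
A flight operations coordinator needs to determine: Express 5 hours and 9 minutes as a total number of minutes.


Hours: 5
Extra minutes: 9
Minutes per hour: 60
Hours to minutes: 5 x 60 = 300
Total: 300 + 9 = 309

309


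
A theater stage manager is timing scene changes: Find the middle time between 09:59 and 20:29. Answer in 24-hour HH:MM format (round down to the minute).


Start time: 09:59 = 599 minutes from midnight
End time: 20:29 = 1229 minutes from midnight
Sum: 599 + 1229 = 1828
Midpoint: 1828 / 2 = 914 minutes
Convert: 914 / 60 = 15 hours, 14 minutes
Result: 15:14

15:14


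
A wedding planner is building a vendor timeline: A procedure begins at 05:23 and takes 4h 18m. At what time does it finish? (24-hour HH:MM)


Start time: 05:23
Adding: 4 hours 18 minutes
Minutes: 23 + 18 = 41
Hours: 5 + 4 + 0 = 9
Result: 09:41

09:41


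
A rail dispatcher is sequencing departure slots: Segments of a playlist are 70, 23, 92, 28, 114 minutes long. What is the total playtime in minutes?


Durations: 70, 23, 92, 28, 114
Running sum: 70
+ 23 = 93
+ 92 = 185
+ 28 = 213
+ 114 = 327
Total duration: 327 minutes
That is 5 hours and 27 minutes

327


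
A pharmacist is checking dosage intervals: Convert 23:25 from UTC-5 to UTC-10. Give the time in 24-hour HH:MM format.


Local time: 23:25 at UTC-5 (offset -5h)
Target zone: UTC-10 (offset -10h)
Difference: -10 - (-5) = -5 hours
Calculation: 23 + (-5) = 18
Result: 18:25

18:25


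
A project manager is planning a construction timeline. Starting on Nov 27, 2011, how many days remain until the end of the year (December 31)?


Start: November 27, 2011
End: December 31, 2011
Days left in November: 3
December: 31
Sum of remaining months: 31
Total: 3 + 31 = 34

34


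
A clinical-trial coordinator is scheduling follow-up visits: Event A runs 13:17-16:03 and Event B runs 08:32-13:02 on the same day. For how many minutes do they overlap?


Interval A: [797, 963] minutes from midnight
Interval B: [512, 782] minutes from midnight
Overlap start = max(797, 512) = 797
Overlap end = min(963, 782) = 782
End <= start, so the intervals do not overlap: 0 minutes

0


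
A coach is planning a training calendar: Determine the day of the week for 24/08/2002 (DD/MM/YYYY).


Date: 2002-08-24
January 1, 2002 is a Tuesday
Day of year: 236
Offset from Jan 1: 235 days
235 mod 7 = 4
Result: Saturday

Saturday


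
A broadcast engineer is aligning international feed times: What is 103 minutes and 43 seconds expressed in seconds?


Minutes: 103
Extra seconds: 43
Seconds per minute: 60
Minutes to seconds: 103 x 60 = 6180
Total: 6180 + 43 = 6223

6223


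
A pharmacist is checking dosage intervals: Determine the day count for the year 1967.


Year: 1967
Check leap year rules:
Divisible by 4? No
1967 is not a leap year
Days: 365

365


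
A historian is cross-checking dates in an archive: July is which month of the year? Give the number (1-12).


Calendar month order:
6. June
7. July <--
8. August
July is month number 7

7


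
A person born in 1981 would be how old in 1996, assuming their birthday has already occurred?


Birth year: 1981
Current year: 1996
Age = current year - birth year
Age = 1996 - 1981 = 15

15


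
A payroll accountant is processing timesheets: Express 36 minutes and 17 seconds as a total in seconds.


Minutes: 36
Seconds: 17
Convert minutes to seconds: 36 x 60 = 2160
Add remaining seconds: 2160 + 17 = 2177

2177


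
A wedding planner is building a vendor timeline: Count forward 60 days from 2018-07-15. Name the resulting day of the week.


Start: 2018-07-15 (Sunday)
Step 1 - find target date: add 60 days
  2018-07-15 + 60 days = 2018-09-13
Step 2 - day of week:
  60 mod 7 = 4
  Sunday + 4 days -> Thursday
Result: Thursday (2018-09-13)

Thursday


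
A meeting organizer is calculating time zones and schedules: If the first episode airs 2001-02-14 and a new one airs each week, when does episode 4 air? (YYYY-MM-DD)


First occurrence: 2001-02-14 (occurrence 1)
Each occurrence is 7 days after the previous.
Occurrence 4 is 3 weeks after the first.
3 weeks = 21 days
2001-02-14 + 21 days = 2001-03-07

2001-03-07
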